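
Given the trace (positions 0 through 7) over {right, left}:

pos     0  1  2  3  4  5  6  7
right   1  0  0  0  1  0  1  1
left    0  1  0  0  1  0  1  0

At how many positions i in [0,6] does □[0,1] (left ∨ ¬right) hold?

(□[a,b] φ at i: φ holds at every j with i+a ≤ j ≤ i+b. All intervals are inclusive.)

5

Evaluate at each i in [0,6]:
  i=0: ✗ (fails at j=0)
  i=1: ✓ (all of [1,2])
  i=2: ✓ (all of [2,3])
  i=3: ✓ (all of [3,4])
  i=4: ✓ (all of [4,5])
  i=5: ✓ (all of [5,6])
  i=6: ✗ (fails at j=7)
Positions where it holds: {1, 2, 3, 4, 5} → 5.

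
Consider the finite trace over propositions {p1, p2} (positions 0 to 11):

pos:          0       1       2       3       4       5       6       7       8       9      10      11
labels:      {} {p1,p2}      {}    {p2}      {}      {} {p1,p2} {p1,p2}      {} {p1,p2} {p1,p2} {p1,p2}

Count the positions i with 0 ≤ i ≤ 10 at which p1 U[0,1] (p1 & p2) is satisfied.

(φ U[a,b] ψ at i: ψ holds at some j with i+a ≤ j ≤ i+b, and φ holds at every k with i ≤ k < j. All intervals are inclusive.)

5

Evaluate at each i in [0,10]:
  i=0: ✗ (lhs fails at k=0 before rhs at j=1)
  i=1: ✓ (rhs at j=1)
  i=2: ✗ (no rhs in [2,3])
  i=3: ✗ (no rhs in [3,4])
  i=4: ✗ (no rhs in [4,5])
  i=5: ✗ (lhs fails at k=5 before rhs at j=6)
  i=6: ✓ (rhs at j=6)
  i=7: ✓ (rhs at j=7)
  i=8: ✗ (lhs fails at k=8 before rhs at j=9)
  i=9: ✓ (rhs at j=9)
  i=10: ✓ (rhs at j=10)
Positions where it holds: {1, 6, 7, 9, 10} → 5.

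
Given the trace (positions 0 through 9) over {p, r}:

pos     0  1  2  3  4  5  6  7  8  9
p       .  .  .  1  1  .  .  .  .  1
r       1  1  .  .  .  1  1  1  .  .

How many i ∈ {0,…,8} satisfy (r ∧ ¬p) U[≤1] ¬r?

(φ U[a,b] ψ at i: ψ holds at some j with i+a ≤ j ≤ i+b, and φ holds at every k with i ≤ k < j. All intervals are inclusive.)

Evaluate at each i in [0,8]:
  i=0: ✗ (no rhs in [0,1])
  i=1: ✓ (rhs at j=2; lhs holds on [1,1])
  i=2: ✓ (rhs at j=2)
  i=3: ✓ (rhs at j=3)
  i=4: ✓ (rhs at j=4)
  i=5: ✗ (no rhs in [5,6])
  i=6: ✗ (no rhs in [6,7])
  i=7: ✓ (rhs at j=8; lhs holds on [7,7])
  i=8: ✓ (rhs at j=8)
Positions where it holds: {1, 2, 3, 4, 7, 8} → 6.

6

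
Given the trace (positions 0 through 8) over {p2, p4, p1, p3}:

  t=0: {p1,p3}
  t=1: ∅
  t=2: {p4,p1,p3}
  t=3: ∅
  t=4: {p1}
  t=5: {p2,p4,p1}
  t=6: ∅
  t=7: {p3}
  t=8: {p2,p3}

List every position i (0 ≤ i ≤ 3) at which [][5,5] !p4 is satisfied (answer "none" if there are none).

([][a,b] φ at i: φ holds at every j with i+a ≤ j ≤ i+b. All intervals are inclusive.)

1, 2, 3

Evaluate at each i in [0,3]:
  i=0: ✗ (fails at j=5)
  i=1: ✓ (all of [6,6])
  i=2: ✓ (all of [7,7])
  i=3: ✓ (all of [8,8])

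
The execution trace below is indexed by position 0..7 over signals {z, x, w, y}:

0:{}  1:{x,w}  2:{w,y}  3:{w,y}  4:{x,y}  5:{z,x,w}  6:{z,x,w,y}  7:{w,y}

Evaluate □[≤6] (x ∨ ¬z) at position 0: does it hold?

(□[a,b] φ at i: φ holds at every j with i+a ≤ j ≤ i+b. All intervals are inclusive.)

Holds

Check (x ∨ ¬z) at every j in [0,6]:
  j=0: true
  j=1: true
  j=2: true
  j=3: true
  j=4: true
  j=5: true
  j=6: true
All positions satisfy it → formula holds.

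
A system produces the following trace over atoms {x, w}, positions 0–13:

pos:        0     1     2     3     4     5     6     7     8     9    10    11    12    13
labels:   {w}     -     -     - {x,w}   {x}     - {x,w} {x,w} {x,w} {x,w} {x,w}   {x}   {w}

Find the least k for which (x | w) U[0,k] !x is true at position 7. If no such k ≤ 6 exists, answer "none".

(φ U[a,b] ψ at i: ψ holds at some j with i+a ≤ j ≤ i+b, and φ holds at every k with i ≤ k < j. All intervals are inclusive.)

6

Need earliest j ≥ 7 with !x, and (x | w) at every k in [7,j-1].
  j=7: rhs fails.
  j=8: rhs fails.
  j=9: rhs fails.
  j=10: rhs fails.
  j=11: rhs fails.
  j=12: rhs fails.
  j=13: rhs holds; lhs holds on [7,12]. k = 6.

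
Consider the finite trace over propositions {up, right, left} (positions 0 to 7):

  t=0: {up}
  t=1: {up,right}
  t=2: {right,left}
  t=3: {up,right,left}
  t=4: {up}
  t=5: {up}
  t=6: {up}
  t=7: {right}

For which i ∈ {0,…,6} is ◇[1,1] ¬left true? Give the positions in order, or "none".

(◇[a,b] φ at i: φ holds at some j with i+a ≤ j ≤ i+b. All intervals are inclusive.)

Evaluate at each i in [0,6]:
  i=0: ✓ (witness j=1)
  i=1: ✗ (none in [2,2])
  i=2: ✗ (none in [3,3])
  i=3: ✓ (witness j=4)
  i=4: ✓ (witness j=5)
  i=5: ✓ (witness j=6)
  i=6: ✓ (witness j=7)

0, 3, 4, 5, 6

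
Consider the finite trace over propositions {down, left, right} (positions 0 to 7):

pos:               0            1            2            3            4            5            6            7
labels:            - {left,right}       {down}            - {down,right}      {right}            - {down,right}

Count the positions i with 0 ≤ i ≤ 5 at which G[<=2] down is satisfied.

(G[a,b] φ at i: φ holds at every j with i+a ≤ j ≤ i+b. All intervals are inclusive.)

Evaluate at each i in [0,5]:
  i=0: ✗ (fails at j=0)
  i=1: ✗ (fails at j=1)
  i=2: ✗ (fails at j=3)
  i=3: ✗ (fails at j=3)
  i=4: ✗ (fails at j=5)
  i=5: ✗ (fails at j=5)
Positions where it holds: {} → 0.

0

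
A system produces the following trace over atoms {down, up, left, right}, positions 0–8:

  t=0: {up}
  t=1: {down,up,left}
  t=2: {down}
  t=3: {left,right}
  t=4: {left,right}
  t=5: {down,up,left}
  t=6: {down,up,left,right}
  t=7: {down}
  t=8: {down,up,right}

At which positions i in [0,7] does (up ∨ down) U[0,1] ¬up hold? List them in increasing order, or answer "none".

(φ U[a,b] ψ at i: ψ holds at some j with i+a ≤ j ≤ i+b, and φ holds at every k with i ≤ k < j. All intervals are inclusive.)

1, 2, 3, 4, 6, 7

Evaluate at each i in [0,7]:
  i=0: ✗ (no rhs in [0,1])
  i=1: ✓ (rhs at j=2; lhs holds on [1,1])
  i=2: ✓ (rhs at j=2)
  i=3: ✓ (rhs at j=3)
  i=4: ✓ (rhs at j=4)
  i=5: ✗ (no rhs in [5,6])
  i=6: ✓ (rhs at j=7; lhs holds on [6,6])
  i=7: ✓ (rhs at j=7)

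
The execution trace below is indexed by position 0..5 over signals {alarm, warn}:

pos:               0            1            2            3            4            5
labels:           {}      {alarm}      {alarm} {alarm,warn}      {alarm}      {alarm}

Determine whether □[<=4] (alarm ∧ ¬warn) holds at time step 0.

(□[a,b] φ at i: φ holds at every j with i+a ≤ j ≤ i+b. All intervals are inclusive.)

False

Check (alarm ∧ ¬warn) at every j in [0,4]:
  j=0: false
  j=1: true
  j=2: true
  j=3: false
  j=4: true
Fails at j=0 → formula fails.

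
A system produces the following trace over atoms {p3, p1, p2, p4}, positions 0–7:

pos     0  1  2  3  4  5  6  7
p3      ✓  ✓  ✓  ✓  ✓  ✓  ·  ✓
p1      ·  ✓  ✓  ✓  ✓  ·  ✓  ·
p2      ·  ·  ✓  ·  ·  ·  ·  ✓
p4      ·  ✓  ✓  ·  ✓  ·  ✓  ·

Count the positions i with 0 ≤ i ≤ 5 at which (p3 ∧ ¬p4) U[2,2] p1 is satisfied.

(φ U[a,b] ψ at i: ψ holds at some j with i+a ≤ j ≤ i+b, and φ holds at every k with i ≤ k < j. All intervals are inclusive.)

Evaluate at each i in [0,5]:
  i=0: ✗ (lhs fails at k=1 before rhs at j=2)
  i=1: ✗ (lhs fails at k=1 before rhs at j=3)
  i=2: ✗ (lhs fails at k=2 before rhs at j=4)
  i=3: ✗ (no rhs in [5,5])
  i=4: ✗ (lhs fails at k=4 before rhs at j=6)
  i=5: ✗ (no rhs in [7,7])
Positions where it holds: {} → 0.

0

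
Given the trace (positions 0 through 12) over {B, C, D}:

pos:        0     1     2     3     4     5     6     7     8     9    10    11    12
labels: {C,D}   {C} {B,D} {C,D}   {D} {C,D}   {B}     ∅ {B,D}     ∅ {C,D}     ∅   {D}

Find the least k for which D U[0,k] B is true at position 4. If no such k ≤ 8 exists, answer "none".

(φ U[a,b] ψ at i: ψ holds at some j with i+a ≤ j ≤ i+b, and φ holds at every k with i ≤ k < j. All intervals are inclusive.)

2

Need earliest j ≥ 4 with B, and D at every k in [4,j-1].
  j=4: rhs fails.
  j=5: rhs fails.
  j=6: rhs holds; lhs holds on [4,5]. k = 2.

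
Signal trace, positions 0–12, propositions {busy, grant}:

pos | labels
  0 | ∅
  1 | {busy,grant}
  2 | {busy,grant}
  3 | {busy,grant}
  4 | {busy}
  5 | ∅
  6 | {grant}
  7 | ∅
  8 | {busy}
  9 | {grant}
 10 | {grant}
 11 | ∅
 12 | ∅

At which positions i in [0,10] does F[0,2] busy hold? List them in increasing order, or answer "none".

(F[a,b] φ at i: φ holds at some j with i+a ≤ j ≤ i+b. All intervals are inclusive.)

Evaluate at each i in [0,10]:
  i=0: ✓ (witness j=1)
  i=1: ✓ (witness j=1)
  i=2: ✓ (witness j=2)
  i=3: ✓ (witness j=3)
  i=4: ✓ (witness j=4)
  i=5: ✗ (none in [5,7])
  i=6: ✓ (witness j=8)
  i=7: ✓ (witness j=8)
  i=8: ✓ (witness j=8)
  i=9: ✗ (none in [9,11])
  i=10: ✗ (none in [10,12])

0, 1, 2, 3, 4, 6, 7, 8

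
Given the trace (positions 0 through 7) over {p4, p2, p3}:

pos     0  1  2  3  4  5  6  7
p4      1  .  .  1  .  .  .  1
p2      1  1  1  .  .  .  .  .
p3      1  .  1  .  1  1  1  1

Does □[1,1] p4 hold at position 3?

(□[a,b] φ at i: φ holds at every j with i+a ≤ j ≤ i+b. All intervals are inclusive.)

No

Check p4 at every j in [4,4]:
  j=4: false
Fails at j=4 → formula fails.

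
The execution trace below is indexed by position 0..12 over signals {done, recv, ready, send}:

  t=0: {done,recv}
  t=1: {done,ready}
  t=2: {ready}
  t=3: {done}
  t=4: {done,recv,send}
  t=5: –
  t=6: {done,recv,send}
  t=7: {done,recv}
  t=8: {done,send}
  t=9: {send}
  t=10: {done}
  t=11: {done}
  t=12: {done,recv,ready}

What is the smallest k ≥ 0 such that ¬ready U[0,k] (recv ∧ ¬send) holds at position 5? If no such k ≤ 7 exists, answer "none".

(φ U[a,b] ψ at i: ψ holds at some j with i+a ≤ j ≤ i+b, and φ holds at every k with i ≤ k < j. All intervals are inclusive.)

Need earliest j ≥ 5 with (recv ∧ ¬send), and ¬ready at every k in [5,j-1].
  j=5: rhs fails.
  j=6: rhs fails.
  j=7: rhs holds; lhs holds on [5,6]. k = 2.

2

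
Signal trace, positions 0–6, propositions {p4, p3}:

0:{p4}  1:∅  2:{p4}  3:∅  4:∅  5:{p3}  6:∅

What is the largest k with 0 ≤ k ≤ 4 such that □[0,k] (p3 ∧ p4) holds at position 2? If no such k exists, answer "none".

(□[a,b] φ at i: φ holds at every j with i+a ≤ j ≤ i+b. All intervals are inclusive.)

(p3 ∧ p4) must hold from j=2 onward; find where it first fails.
  j=2: fails → no k works.

none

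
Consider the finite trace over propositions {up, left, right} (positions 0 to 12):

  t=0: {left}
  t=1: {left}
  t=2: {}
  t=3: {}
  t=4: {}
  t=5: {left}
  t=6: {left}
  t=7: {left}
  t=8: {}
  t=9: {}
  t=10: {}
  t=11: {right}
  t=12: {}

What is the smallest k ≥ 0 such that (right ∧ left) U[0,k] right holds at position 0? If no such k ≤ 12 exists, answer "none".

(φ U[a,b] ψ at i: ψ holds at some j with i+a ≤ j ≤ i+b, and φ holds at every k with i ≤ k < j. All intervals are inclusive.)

none

Need earliest j ≥ 0 with right, and (right ∧ left) at every k in [0,j-1].
  j=0: rhs fails.
  j=1: rhs fails.
  j=2: rhs fails.
  j=3: rhs fails.
  j=4: rhs fails.
  j=5: rhs fails.
  j=6: rhs fails.
  j=7: rhs fails.
  j=8: rhs fails.
  j=9: rhs fails.
  j=10: rhs fails.
  j=11: rhs holds but lhs fails at k=0.
  j=12: rhs fails.
No witness within the range → none.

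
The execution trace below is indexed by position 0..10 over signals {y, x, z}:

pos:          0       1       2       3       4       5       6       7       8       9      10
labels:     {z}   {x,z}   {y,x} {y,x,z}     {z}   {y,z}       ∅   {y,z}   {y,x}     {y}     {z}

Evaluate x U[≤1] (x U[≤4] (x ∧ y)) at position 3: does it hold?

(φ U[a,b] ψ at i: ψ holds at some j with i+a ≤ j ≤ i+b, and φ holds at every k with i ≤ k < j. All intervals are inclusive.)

Yes

Need some j in [3,4] with (x U[≤4] (x ∧ y)), and x at every k in [3,j-1].
  j=3: (x U[≤4] (x ∧ y)) holds; no prefix to check → satisfied.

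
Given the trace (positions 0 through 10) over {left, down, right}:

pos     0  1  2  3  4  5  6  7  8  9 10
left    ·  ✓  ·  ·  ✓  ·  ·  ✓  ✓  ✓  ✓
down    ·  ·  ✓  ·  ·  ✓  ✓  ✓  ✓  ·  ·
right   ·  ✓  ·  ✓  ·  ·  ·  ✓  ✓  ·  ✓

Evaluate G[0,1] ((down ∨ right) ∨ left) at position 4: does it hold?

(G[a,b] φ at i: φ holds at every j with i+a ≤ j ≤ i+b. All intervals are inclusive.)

Check ((down ∨ right) ∨ left) at every j in [4,5]:
  j=4: true
  j=5: true
All positions satisfy it → formula holds.

Yes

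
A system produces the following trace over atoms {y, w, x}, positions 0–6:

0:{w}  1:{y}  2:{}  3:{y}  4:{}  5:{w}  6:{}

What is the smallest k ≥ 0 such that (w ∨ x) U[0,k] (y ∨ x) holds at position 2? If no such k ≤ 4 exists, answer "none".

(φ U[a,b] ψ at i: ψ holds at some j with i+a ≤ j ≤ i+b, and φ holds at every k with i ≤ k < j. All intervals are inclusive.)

none

Need earliest j ≥ 2 with (y ∨ x), and (w ∨ x) at every k in [2,j-1].
  j=2: rhs fails.
  j=3: rhs holds but lhs fails at k=2.
  j=4: rhs fails.
  j=5: rhs fails.
  j=6: rhs fails.
No witness within the range → none.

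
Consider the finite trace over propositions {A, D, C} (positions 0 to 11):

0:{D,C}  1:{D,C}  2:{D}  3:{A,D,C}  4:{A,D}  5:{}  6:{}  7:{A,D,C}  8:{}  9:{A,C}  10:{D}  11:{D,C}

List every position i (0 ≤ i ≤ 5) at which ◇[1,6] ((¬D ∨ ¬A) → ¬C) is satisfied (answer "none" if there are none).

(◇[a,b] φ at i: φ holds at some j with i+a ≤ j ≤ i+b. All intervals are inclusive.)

Evaluate at each i in [0,5]:
  i=0: ✓ (witness j=2)
  i=1: ✓ (witness j=2)
  i=2: ✓ (witness j=3)
  i=3: ✓ (witness j=4)
  i=4: ✓ (witness j=5)
  i=5: ✓ (witness j=6)

0, 1, 2, 3, 4, 5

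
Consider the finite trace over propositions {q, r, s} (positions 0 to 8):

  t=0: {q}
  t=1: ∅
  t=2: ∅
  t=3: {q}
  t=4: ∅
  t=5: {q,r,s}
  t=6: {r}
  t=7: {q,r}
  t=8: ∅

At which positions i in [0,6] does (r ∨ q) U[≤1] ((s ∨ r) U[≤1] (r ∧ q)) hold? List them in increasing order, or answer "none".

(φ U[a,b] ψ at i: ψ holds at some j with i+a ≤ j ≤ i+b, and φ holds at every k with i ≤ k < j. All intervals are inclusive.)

Evaluate at each i in [0,6]:
  i=0: ✗ (no rhs in [0,1])
  i=1: ✗ (no rhs in [1,2])
  i=2: ✗ (no rhs in [2,3])
  i=3: ✗ (no rhs in [3,4])
  i=4: ✗ (lhs fails at k=4 before rhs at j=5)
  i=5: ✓ (rhs at j=5)
  i=6: ✓ (rhs at j=6)

5, 6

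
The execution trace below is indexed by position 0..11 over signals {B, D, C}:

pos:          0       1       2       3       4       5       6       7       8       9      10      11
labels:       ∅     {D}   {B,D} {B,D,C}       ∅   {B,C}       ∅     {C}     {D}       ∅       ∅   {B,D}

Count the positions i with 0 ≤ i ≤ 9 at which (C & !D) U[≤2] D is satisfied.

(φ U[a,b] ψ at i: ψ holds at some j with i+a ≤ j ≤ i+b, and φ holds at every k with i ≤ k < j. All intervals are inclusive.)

5

Evaluate at each i in [0,9]:
  i=0: ✗ (lhs fails at k=0 before rhs at j=1)
  i=1: ✓ (rhs at j=1)
  i=2: ✓ (rhs at j=2)
  i=3: ✓ (rhs at j=3)
  i=4: ✗ (no rhs in [4,6])
  i=5: ✗ (no rhs in [5,7])
  i=6: ✗ (lhs fails at k=6 before rhs at j=8)
  i=7: ✓ (rhs at j=8; lhs holds on [7,7])
  i=8: ✓ (rhs at j=8)
  i=9: ✗ (lhs fails at k=9 before rhs at j=11)
Positions where it holds: {1, 2, 3, 7, 8} → 5.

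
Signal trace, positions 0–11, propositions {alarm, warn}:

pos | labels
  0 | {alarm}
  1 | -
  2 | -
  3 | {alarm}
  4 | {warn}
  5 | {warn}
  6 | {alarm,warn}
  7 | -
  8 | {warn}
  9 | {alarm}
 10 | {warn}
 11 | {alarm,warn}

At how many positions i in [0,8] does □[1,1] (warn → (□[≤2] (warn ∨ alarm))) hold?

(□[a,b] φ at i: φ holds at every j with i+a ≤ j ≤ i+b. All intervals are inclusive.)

Evaluate at each i in [0,8]:
  i=0: ✓ (all of [1,1])
  i=1: ✓ (all of [2,2])
  i=2: ✓ (all of [3,3])
  i=3: ✓ (all of [4,4])
  i=4: ✗ (fails at j=5)
  i=5: ✗ (fails at j=6)
  i=6: ✓ (all of [7,7])
  i=7: ✓ (all of [8,8])
  i=8: ✓ (all of [9,9])
Positions where it holds: {0, 1, 2, 3, 6, 7, 8} → 7.

7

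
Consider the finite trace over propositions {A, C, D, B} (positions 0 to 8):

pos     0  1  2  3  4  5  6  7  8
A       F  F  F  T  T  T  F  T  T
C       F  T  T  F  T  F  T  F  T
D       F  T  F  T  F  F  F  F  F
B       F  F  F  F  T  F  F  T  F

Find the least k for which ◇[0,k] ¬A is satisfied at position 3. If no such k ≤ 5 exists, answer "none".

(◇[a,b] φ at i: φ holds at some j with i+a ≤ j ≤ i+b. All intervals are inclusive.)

3

Scan j = 3,4,… for ¬A:
  j=3: fails
  j=4: fails
  j=5: fails
  j=6: holds
First hit at j=6, so smallest k = 6-3 = 3.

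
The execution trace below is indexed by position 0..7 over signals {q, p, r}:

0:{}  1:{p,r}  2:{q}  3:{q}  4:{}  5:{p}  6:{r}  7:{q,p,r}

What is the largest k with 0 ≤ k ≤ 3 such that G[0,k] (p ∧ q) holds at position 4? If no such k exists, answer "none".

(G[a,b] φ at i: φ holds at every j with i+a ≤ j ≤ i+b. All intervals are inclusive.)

none

(p ∧ q) must hold from j=4 onward; find where it first fails.
  j=4: fails → no k works.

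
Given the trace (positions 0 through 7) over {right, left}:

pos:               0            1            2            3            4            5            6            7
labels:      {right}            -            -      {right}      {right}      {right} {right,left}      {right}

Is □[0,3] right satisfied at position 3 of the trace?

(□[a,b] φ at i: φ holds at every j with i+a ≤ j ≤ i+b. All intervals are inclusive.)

Holds

Check right at every j in [3,6]:
  j=3: true
  j=4: true
  j=5: true
  j=6: true
All positions satisfy it → formula holds.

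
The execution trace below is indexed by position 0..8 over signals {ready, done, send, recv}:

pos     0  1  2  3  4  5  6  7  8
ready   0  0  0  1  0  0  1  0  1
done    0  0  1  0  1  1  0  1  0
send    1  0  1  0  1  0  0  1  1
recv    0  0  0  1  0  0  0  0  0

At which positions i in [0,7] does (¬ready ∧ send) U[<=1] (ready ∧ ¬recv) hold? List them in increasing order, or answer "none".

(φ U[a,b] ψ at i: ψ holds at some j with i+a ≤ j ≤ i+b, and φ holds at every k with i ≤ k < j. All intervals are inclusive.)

6, 7

Evaluate at each i in [0,7]:
  i=0: ✗ (no rhs in [0,1])
  i=1: ✗ (no rhs in [1,2])
  i=2: ✗ (no rhs in [2,3])
  i=3: ✗ (no rhs in [3,4])
  i=4: ✗ (no rhs in [4,5])
  i=5: ✗ (lhs fails at k=5 before rhs at j=6)
  i=6: ✓ (rhs at j=6)
  i=7: ✓ (rhs at j=8; lhs holds on [7,7])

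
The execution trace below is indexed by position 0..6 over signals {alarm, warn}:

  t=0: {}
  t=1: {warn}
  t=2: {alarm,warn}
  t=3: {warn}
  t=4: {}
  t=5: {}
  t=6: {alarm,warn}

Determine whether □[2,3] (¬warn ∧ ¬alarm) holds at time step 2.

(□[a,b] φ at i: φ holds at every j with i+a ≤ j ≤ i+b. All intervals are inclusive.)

Check (¬warn ∧ ¬alarm) at every j in [4,5]:
  j=4: true
  j=5: true
All positions satisfy it → formula holds.

Holds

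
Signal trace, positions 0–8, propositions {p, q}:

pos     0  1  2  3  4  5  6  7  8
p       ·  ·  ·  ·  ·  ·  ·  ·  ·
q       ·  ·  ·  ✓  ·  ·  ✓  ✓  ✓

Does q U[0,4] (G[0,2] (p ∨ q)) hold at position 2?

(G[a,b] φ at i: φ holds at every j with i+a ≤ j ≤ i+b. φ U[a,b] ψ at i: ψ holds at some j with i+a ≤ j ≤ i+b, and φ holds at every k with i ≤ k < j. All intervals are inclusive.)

False

Need some j in [2,6] with G[0,2] (p ∨ q), and q at every k in [2,j-1].
  j=2: G[0,2] (p ∨ q) — fails at 2.
  j=3: G[0,2] (p ∨ q) — fails at 4.
  j=4: G[0,2] (p ∨ q) — fails at 4.
  j=5: G[0,2] (p ∨ q) — fails at 5.
  j=6: G[0,2] (p ∨ q) holds, but q fails at k=2 → not this j.
No j in the window works → until fails.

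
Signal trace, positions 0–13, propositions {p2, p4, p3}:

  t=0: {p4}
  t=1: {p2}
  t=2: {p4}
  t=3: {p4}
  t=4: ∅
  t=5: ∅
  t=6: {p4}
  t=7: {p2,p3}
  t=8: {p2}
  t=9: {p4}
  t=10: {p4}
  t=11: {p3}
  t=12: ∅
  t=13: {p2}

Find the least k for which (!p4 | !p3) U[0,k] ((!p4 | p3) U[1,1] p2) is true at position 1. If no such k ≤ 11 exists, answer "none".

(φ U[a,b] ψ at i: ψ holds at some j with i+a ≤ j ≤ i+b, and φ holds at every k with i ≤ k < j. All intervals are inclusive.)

6

Need earliest j ≥ 1 with ((!p4 | p3) U[1,1] p2), and (!p4 | !p3) at every k in [1,j-1].
  j=1: rhs fails.
  j=2: rhs fails.
  j=3: rhs fails.
  j=4: rhs fails.
  j=5: rhs fails.
  j=6: rhs fails.
  j=7: rhs holds; lhs holds on [1,6]. k = 6.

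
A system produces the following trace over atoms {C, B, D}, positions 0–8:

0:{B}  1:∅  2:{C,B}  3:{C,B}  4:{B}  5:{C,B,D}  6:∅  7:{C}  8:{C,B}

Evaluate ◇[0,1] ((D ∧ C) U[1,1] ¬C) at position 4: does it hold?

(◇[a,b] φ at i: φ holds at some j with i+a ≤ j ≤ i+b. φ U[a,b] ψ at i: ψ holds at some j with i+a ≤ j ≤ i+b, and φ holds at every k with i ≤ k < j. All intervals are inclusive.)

Check ((D ∧ C) U[1,1] ¬C) at each j in [4,5]:
  j=4: fails
  j=5: holds
Found at j=5 → formula holds.

True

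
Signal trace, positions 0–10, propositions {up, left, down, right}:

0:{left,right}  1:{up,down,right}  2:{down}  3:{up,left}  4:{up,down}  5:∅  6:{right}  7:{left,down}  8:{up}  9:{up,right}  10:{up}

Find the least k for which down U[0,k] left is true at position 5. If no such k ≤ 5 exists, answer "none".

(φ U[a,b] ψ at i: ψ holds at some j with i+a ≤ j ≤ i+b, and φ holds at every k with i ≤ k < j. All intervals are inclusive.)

Need earliest j ≥ 5 with left, and down at every k in [5,j-1].
  j=5: rhs fails.
  j=6: rhs fails.
  j=7: rhs holds but lhs fails at k=5.
  j=8: rhs fails.
  j=9: rhs fails.
  j=10: rhs fails.
No witness within the range → none.

none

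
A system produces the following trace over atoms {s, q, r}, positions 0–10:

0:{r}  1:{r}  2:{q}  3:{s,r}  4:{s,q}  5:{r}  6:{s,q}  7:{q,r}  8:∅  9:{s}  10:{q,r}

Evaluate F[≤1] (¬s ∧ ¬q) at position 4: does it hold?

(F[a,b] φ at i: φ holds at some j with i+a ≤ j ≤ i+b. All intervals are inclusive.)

Yes

Check (¬s ∧ ¬q) at each j in [4,5]:
  j=4: false
  j=5: true
Found at j=5 → formula holds.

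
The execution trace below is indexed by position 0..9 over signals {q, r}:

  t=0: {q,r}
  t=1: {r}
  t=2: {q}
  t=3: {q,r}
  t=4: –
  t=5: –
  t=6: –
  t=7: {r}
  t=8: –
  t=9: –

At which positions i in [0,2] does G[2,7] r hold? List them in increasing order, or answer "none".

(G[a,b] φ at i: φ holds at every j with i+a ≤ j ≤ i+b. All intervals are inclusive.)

Evaluate at each i in [0,2]:
  i=0: ✗ (fails at j=2)
  i=1: ✗ (fails at j=4)
  i=2: ✗ (fails at j=4)

none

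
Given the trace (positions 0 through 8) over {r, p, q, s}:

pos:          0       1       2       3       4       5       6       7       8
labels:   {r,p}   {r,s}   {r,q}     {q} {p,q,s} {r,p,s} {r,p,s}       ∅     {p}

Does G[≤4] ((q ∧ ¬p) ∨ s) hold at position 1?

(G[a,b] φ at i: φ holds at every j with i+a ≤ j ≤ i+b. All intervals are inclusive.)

True

Check ((q ∧ ¬p) ∨ s) at every j in [1,5]:
  j=1: true
  j=2: true
  j=3: true
  j=4: true
  j=5: true
All positions satisfy it → formula holds.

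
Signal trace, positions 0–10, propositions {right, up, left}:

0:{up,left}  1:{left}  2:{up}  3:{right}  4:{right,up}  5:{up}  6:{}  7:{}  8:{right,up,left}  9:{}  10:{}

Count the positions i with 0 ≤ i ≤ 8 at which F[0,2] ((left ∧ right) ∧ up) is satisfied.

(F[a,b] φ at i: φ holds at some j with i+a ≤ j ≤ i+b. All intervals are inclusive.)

3

Evaluate at each i in [0,8]:
  i=0: ✗ (none in [0,2])
  i=1: ✗ (none in [1,3])
  i=2: ✗ (none in [2,4])
  i=3: ✗ (none in [3,5])
  i=4: ✗ (none in [4,6])
  i=5: ✗ (none in [5,7])
  i=6: ✓ (witness j=8)
  i=7: ✓ (witness j=8)
  i=8: ✓ (witness j=8)
Positions where it holds: {6, 7, 8} → 3.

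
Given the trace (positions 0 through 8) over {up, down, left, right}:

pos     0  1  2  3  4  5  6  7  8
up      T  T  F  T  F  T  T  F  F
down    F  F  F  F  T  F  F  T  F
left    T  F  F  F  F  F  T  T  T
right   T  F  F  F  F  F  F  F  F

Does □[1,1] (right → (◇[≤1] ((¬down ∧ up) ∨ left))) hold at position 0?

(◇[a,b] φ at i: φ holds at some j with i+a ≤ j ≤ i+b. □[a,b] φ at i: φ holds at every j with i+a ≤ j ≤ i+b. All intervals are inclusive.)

True

Check (right → (◇[≤1] ((¬down ∧ up) ∨ left))) at every j in [1,1]:
  j=1: antecedent false → ✓
All positions satisfy it → formula holds.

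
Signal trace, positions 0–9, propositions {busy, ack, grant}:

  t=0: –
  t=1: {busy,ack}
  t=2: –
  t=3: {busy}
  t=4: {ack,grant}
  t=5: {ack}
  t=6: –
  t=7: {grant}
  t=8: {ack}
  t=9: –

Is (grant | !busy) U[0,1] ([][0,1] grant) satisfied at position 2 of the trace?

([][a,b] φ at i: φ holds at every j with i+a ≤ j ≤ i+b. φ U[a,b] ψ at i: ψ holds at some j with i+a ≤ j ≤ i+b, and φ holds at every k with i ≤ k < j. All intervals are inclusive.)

Need some j in [2,3] with [][0,1] grant, and (grant | !busy) at every k in [2,j-1].
  j=2: [][0,1] grant — fails at 2.
  j=3: [][0,1] grant — fails at 3.
No j in the window works → until fails.

No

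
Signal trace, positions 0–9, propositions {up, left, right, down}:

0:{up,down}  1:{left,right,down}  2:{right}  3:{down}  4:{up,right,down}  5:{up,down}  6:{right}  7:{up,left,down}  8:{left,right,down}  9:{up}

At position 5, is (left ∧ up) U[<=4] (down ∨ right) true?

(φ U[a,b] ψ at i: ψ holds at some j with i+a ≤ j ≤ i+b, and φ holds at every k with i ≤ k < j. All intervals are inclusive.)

Need some j in [5,9] with (down ∨ right), and (left ∧ up) at every k in [5,j-1].
  j=5: (down ∨ right) holds; no prefix to check → satisfied.

Holds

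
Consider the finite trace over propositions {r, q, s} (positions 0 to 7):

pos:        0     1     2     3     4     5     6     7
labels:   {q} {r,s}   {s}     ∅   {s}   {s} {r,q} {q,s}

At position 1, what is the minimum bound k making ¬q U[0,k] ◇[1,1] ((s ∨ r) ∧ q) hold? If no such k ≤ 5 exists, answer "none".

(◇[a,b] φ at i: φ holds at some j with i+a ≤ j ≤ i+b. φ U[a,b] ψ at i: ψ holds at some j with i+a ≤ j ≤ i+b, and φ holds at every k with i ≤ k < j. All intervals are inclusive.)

4

Need earliest j ≥ 1 with ◇[1,1] ((s ∨ r) ∧ q), and ¬q at every k in [1,j-1].
  j=1: rhs fails.
  j=2: rhs fails.
  j=3: rhs fails.
  j=4: rhs fails.
  j=5: rhs holds; lhs holds on [1,4]. k = 4.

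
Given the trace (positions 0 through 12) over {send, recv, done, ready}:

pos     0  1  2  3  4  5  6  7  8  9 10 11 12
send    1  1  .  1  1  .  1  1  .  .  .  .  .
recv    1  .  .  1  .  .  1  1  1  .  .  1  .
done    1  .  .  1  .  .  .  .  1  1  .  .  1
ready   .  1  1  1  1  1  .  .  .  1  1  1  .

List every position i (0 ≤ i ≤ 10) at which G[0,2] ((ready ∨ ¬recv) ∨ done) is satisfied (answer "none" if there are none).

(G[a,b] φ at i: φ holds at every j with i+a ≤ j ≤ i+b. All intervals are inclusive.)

0, 1, 2, 3, 8, 9, 10

Evaluate at each i in [0,10]:
  i=0: ✓ (all of [0,2])
  i=1: ✓ (all of [1,3])
  i=2: ✓ (all of [2,4])
  i=3: ✓ (all of [3,5])
  i=4: ✗ (fails at j=6)
  i=5: ✗ (fails at j=6)
  i=6: ✗ (fails at j=6)
  i=7: ✗ (fails at j=7)
  i=8: ✓ (all of [8,10])
  i=9: ✓ (all of [9,11])
  i=10: ✓ (all of [10,12])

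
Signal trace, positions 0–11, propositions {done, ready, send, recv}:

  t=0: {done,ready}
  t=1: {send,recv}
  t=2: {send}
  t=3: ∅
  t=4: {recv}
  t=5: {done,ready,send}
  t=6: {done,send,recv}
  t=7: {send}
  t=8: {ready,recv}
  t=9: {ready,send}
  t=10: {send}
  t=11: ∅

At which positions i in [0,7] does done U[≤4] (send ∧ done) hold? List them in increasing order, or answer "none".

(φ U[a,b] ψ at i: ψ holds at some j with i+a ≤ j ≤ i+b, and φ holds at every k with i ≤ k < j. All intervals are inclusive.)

Evaluate at each i in [0,7]:
  i=0: ✗ (no rhs in [0,4])
  i=1: ✗ (lhs fails at k=1 before rhs at j=5)
  i=2: ✗ (lhs fails at k=2 before rhs at j=5)
  i=3: ✗ (lhs fails at k=3 before rhs at j=5)
  i=4: ✗ (lhs fails at k=4 before rhs at j=5)
  i=5: ✓ (rhs at j=5)
  i=6: ✓ (rhs at j=6)
  i=7: ✗ (no rhs in [7,11])

5, 6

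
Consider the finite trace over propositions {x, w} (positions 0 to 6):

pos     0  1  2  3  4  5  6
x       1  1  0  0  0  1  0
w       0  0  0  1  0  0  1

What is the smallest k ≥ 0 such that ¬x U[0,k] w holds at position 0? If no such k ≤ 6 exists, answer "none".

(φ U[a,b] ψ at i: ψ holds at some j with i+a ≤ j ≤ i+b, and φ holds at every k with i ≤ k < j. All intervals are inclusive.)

Need earliest j ≥ 0 with w, and ¬x at every k in [0,j-1].
  j=0: rhs fails.
  j=1: rhs fails.
  j=2: rhs fails.
  j=3: rhs holds but lhs fails at k=0.
  j=4: rhs fails.
  j=5: rhs fails.
  j=6: rhs holds but lhs fails at k=0.
No witness within the range → none.

none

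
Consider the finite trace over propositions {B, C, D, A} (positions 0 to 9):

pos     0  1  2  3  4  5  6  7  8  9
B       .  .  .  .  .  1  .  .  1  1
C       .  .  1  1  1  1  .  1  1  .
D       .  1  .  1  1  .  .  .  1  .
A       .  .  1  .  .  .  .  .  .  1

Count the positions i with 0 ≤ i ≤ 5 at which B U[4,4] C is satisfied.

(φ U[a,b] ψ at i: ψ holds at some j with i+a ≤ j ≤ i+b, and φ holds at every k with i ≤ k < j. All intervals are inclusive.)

Evaluate at each i in [0,5]:
  i=0: ✗ (lhs fails at k=0 before rhs at j=4)
  i=1: ✗ (lhs fails at k=1 before rhs at j=5)
  i=2: ✗ (no rhs in [6,6])
  i=3: ✗ (lhs fails at k=3 before rhs at j=7)
  i=4: ✗ (lhs fails at k=4 before rhs at j=8)
  i=5: ✗ (no rhs in [9,9])
Positions where it holds: {} → 0.

0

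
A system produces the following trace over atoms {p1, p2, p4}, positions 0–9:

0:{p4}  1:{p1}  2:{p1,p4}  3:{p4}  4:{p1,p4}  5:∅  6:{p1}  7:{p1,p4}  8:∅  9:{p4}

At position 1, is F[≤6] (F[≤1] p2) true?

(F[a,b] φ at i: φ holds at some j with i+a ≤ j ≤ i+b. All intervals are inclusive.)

Check F[≤1] p2 at each j in [1,7]:
  j=1: fails (none in [1,2])
  j=2: fails (none in [2,3])
  j=3: fails (none in [3,4])
  j=4: fails (none in [4,5])
  j=5: fails (none in [5,6])
  j=6: fails (none in [6,7])
  j=7: fails (none in [7,8])
No position in the window satisfies it → formula fails.

No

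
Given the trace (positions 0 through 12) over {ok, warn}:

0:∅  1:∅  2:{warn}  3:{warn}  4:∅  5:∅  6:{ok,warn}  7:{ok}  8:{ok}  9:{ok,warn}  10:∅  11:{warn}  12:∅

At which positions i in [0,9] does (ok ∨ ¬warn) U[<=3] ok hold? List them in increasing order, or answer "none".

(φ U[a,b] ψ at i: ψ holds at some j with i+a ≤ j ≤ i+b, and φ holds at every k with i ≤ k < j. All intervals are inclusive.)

4, 5, 6, 7, 8, 9

Evaluate at each i in [0,9]:
  i=0: ✗ (no rhs in [0,3])
  i=1: ✗ (no rhs in [1,4])
  i=2: ✗ (no rhs in [2,5])
  i=3: ✗ (lhs fails at k=3 before rhs at j=6)
  i=4: ✓ (rhs at j=6; lhs holds on [4,5])
  i=5: ✓ (rhs at j=6; lhs holds on [5,5])
  i=6: ✓ (rhs at j=6)
  i=7: ✓ (rhs at j=7)
  i=8: ✓ (rhs at j=8)
  i=9: ✓ (rhs at j=9)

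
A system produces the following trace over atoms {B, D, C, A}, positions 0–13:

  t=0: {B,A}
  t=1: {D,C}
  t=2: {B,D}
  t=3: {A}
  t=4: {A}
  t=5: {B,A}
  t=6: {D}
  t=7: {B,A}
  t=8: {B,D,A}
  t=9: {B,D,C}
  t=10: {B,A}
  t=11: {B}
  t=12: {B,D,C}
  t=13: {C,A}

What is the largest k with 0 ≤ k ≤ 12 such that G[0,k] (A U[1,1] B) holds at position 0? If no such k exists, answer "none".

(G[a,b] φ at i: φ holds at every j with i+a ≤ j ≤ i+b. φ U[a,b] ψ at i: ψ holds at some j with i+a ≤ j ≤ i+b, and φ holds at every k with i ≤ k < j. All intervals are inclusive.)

none

(A U[1,1] B) must hold from j=0 onward; find where it first fails.
  j=0: fails → no k works.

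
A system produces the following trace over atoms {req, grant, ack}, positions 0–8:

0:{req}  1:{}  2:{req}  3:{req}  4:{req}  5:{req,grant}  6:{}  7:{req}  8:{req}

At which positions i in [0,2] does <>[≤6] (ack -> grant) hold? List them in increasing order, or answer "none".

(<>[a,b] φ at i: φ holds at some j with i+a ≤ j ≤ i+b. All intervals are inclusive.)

0, 1, 2

Evaluate at each i in [0,2]:
  i=0: ✓ (witness j=0)
  i=1: ✓ (witness j=1)
  i=2: ✓ (witness j=2)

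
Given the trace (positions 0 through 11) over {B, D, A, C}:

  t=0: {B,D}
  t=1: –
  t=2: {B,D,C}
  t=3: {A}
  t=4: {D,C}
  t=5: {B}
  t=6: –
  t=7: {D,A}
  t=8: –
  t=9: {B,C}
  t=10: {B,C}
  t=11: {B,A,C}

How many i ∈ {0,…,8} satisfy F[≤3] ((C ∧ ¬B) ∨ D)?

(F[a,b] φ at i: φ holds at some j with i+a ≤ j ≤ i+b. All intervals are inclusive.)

Evaluate at each i in [0,8]:
  i=0: ✓ (witness j=0)
  i=1: ✓ (witness j=2)
  i=2: ✓ (witness j=2)
  i=3: ✓ (witness j=4)
  i=4: ✓ (witness j=4)
  i=5: ✓ (witness j=7)
  i=6: ✓ (witness j=7)
  i=7: ✓ (witness j=7)
  i=8: ✗ (none in [8,11])
Positions where it holds: {0, 1, 2, 3, 4, 5, 6, 7} → 8.

8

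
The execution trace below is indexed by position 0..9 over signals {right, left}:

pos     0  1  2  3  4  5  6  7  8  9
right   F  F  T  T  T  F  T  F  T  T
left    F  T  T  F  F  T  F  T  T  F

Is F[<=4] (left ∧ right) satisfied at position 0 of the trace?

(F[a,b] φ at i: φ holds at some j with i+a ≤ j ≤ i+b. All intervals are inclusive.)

Check (left ∧ right) at each j in [0,4]:
  j=0: false
  j=1: false
  j=2: true
  j=3: false
  j=4: false
Found at j=2 → formula holds.

True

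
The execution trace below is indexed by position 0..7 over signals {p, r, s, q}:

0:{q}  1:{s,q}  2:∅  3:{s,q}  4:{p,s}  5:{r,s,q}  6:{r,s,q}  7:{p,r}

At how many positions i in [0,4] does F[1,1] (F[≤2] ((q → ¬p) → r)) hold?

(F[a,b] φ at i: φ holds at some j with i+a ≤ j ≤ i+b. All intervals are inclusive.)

3

Evaluate at each i in [0,4]:
  i=0: ✗ (none in [1,1])
  i=1: ✗ (none in [2,2])
  i=2: ✓ (witness j=3)
  i=3: ✓ (witness j=4)
  i=4: ✓ (witness j=5)
Positions where it holds: {2, 3, 4} → 3.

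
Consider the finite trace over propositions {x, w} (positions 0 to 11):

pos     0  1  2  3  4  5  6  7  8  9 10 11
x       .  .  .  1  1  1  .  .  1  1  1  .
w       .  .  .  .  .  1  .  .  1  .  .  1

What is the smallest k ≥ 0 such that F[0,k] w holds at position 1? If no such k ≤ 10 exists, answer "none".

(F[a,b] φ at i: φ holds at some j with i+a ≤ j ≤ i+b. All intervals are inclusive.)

Scan j = 1,2,… for w:
  j=1: fails
  j=2: fails
  j=3: fails
  j=4: fails
  j=5: holds
First hit at j=5, so smallest k = 5-1 = 4.

4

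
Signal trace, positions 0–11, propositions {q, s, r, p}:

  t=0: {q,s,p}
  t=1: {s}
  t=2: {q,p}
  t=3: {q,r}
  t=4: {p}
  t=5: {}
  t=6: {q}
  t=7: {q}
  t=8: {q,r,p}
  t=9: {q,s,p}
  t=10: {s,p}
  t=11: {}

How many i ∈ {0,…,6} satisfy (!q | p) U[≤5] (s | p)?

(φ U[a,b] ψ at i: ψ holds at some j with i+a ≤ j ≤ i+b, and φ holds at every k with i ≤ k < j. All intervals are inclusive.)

4

Evaluate at each i in [0,6]:
  i=0: ✓ (rhs at j=0)
  i=1: ✓ (rhs at j=1)
  i=2: ✓ (rhs at j=2)
  i=3: ✗ (lhs fails at k=3 before rhs at j=4)
  i=4: ✓ (rhs at j=4)
  i=5: ✗ (lhs fails at k=6 before rhs at j=8)
  i=6: ✗ (lhs fails at k=6 before rhs at j=8)
Positions where it holds: {0, 1, 2, 4} → 4.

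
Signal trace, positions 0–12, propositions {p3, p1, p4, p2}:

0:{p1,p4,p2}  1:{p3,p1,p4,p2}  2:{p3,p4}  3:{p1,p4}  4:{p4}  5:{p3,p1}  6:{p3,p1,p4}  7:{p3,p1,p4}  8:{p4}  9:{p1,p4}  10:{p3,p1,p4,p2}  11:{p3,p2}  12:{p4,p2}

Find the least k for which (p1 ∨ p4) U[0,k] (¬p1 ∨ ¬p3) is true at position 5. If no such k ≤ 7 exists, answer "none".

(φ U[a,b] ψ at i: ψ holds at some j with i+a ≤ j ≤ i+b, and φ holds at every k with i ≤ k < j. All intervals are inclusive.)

3

Need earliest j ≥ 5 with (¬p1 ∨ ¬p3), and (p1 ∨ p4) at every k in [5,j-1].
  j=5: rhs fails.
  j=6: rhs fails.
  j=7: rhs fails.
  j=8: rhs holds; lhs holds on [5,7]. k = 3.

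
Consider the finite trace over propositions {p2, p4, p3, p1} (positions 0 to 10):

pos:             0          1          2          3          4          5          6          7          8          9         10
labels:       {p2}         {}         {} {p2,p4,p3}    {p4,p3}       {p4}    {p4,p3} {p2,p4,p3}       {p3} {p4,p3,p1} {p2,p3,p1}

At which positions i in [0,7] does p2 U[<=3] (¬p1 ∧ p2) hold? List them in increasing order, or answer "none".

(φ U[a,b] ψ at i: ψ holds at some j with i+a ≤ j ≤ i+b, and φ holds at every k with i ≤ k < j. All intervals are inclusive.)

Evaluate at each i in [0,7]:
  i=0: ✓ (rhs at j=0)
  i=1: ✗ (lhs fails at k=1 before rhs at j=3)
  i=2: ✗ (lhs fails at k=2 before rhs at j=3)
  i=3: ✓ (rhs at j=3)
  i=4: ✗ (lhs fails at k=4 before rhs at j=7)
  i=5: ✗ (lhs fails at k=5 before rhs at j=7)
  i=6: ✗ (lhs fails at k=6 before rhs at j=7)
  i=7: ✓ (rhs at j=7)

0, 3, 7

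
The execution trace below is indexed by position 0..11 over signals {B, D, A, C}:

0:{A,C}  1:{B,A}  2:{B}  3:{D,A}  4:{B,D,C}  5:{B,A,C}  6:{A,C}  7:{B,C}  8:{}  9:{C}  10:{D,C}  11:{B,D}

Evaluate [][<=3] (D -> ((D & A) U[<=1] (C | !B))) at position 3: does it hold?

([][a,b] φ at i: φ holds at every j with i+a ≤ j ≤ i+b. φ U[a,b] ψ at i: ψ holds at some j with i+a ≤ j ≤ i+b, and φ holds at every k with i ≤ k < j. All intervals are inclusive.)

Check (D -> ((D & A) U[<=1] (C | !B))) at every j in [3,6]:
  j=3: antecedent true; consequent holds → ✓
  j=4: antecedent true; consequent holds → ✓
  j=5: antecedent false → ✓
  j=6: antecedent false → ✓
All positions satisfy it → formula holds.

True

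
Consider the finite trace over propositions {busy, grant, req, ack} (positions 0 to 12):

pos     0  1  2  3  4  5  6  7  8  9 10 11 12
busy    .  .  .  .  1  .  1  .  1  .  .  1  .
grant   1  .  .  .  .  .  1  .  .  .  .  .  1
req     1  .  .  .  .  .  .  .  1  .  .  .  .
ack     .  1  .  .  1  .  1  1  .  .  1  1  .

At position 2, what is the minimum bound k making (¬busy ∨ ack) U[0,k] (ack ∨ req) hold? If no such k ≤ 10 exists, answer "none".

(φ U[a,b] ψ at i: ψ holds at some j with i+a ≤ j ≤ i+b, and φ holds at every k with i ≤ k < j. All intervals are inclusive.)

Need earliest j ≥ 2 with (ack ∨ req), and (¬busy ∨ ack) at every k in [2,j-1].
  j=2: rhs fails.
  j=3: rhs fails.
  j=4: rhs holds; lhs holds on [2,3]. k = 2.

2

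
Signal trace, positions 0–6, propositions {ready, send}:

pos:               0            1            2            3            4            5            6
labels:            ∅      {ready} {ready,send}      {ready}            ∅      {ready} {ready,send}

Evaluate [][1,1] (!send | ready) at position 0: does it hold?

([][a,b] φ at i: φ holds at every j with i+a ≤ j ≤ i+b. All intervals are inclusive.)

Check (!send | ready) at every j in [1,1]:
  j=1: true
All positions satisfy it → formula holds.

Yes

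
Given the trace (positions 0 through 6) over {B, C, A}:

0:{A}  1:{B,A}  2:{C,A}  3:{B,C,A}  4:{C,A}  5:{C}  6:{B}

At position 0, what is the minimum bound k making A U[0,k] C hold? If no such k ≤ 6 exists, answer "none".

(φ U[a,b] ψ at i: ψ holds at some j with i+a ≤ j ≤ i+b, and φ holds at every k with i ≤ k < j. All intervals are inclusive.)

2

Need earliest j ≥ 0 with C, and A at every k in [0,j-1].
  j=0: rhs fails.
  j=1: rhs fails.
  j=2: rhs holds; lhs holds on [0,1]. k = 2.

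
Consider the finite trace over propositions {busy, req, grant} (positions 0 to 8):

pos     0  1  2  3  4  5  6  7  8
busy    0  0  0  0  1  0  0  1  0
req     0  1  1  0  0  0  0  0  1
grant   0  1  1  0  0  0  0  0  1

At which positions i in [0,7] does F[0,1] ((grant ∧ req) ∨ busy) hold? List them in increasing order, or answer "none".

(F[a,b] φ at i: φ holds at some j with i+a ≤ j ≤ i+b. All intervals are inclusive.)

Evaluate at each i in [0,7]:
  i=0: ✓ (witness j=1)
  i=1: ✓ (witness j=1)
  i=2: ✓ (witness j=2)
  i=3: ✓ (witness j=4)
  i=4: ✓ (witness j=4)
  i=5: ✗ (none in [5,6])
  i=6: ✓ (witness j=7)
  i=7: ✓ (witness j=7)

0, 1, 2, 3, 4, 6, 7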